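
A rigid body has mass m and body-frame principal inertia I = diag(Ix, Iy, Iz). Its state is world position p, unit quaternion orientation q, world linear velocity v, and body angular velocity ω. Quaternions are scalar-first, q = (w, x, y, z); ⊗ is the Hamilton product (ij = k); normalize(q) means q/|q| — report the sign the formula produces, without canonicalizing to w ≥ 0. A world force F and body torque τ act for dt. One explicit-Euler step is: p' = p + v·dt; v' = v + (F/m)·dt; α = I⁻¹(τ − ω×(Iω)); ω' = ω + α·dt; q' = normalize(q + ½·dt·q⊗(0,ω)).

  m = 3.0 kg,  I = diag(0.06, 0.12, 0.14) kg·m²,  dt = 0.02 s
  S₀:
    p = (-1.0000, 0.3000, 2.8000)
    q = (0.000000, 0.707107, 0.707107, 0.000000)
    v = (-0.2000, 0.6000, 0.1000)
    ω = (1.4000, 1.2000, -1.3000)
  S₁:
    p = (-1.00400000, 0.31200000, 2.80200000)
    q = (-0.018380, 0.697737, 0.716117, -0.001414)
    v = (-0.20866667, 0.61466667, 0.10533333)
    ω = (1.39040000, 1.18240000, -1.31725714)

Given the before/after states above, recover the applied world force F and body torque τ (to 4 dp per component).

Δv = v₁−v₀ = (-0.00866667, 0.01466667, 0.00533333)
m·(v₁−v₀)/dt = (-1.3000, 2.2000, 0.8000)
ω₁ − ω₀ = (-0.00960000, -0.01760000, -0.01725714)
ω₀×(Iω₀) = (-0.0312, 0.1456, 0.1008)
I·α + gyro = (-0.0600, 0.0400, -0.0200)

F = (-1.3000, 2.2000, 0.8000)
τ = (-0.0600, 0.0400, -0.0200)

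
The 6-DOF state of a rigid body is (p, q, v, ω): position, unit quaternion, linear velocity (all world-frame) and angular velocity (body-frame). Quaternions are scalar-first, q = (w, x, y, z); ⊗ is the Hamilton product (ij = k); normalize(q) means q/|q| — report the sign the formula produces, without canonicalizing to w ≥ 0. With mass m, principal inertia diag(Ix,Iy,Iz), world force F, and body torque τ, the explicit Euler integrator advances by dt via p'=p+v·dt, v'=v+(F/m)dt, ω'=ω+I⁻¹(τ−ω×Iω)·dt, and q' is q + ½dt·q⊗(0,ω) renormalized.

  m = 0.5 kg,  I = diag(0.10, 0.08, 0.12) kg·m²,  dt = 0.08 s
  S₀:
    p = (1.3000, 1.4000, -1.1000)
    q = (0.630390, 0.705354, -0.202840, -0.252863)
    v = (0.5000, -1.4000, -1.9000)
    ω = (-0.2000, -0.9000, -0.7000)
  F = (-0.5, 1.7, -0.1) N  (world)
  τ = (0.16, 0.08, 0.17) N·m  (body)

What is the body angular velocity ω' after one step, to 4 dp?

ω' = (-0.0922, -0.8172, -0.5843)

ω×(Iω) gyroscopic = (0.0252, -0.0028, -0.0036)
α = I⁻¹(τ − ω×Iω) = (1.3480, 1.0350, 1.4467)
new body rate ω' = (-0.0922, -0.8172, -0.5843)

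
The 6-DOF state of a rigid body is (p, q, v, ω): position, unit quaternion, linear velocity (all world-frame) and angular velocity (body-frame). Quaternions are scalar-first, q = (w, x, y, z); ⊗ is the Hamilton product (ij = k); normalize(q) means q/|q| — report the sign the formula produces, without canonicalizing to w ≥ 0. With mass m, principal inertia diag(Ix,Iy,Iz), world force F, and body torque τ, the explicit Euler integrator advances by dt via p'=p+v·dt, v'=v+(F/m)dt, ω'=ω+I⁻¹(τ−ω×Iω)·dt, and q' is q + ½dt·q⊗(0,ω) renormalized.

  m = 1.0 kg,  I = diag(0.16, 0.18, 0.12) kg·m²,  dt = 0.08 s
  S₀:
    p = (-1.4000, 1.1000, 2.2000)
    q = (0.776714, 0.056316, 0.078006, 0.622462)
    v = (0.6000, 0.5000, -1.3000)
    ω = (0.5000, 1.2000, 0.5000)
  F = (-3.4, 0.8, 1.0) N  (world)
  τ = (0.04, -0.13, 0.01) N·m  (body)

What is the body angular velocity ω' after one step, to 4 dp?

ω' = (0.5380, 1.1378, 0.4987)

(τ − ω×Iω)/I = (0.4750, -0.7778, -0.0167)
ω' = ω + α·dt = (0.5380, 1.1378, 0.4987)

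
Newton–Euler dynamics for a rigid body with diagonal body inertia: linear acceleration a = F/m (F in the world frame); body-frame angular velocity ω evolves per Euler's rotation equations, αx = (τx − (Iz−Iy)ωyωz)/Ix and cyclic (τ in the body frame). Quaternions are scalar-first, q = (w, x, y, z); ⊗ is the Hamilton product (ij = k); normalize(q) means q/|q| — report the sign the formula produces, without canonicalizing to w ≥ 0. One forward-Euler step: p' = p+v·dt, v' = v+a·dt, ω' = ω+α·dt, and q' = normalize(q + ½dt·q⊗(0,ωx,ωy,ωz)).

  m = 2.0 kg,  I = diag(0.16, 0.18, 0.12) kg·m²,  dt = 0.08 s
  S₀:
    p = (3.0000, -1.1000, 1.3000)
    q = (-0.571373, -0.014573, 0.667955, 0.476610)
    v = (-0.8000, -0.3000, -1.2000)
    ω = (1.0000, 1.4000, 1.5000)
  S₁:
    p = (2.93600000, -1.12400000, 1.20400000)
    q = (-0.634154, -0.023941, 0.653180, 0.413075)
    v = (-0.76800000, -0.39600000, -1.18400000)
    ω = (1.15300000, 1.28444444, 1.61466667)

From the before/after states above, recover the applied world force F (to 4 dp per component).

F = (0.8000, -2.4000, 0.4000)

v₁ − v₀ = (0.03200000, -0.09600000, 0.01600000)
F = m·Δv/dt = (0.8000, -2.4000, 0.4000)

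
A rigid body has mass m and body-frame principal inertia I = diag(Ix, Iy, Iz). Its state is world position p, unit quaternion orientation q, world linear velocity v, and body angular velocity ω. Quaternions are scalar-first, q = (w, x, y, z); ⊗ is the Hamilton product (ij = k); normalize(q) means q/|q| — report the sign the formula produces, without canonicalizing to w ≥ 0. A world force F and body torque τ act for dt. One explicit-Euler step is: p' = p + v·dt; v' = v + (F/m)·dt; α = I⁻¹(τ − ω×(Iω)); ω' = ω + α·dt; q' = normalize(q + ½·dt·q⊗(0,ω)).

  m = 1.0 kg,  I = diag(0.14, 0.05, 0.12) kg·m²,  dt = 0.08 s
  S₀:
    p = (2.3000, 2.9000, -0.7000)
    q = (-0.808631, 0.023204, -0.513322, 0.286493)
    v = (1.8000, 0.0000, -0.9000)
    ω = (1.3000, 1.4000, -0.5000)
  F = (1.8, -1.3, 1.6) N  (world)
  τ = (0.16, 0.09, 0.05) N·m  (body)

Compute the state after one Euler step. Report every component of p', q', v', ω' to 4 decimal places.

a = F/m = (1.8000, -1.3000, 1.6000)
new position p' = (2.4440, 2.9000, -0.7720)
new velocity v' = (1.9440, -0.1040, -0.7720)
(τ − ω×Iω)/I = (1.4929, 2.0600, 1.7817)
new body rate ω' = (1.4194, 1.5648, -0.3575)
q⊗(0,ω) = (0.8317321, -1.1956495, -0.7480405, 1.1041197)
updated quaternion q' = (-0.7730, -0.0245, -0.5416, 0.3296)

p' = (2.4440, 2.9000, -0.7720)
q' = (-0.7730, -0.0245, -0.5416, 0.3296)
v' = (1.9440, -0.1040, -0.7720)
ω' = (1.4194, 1.5648, -0.3575)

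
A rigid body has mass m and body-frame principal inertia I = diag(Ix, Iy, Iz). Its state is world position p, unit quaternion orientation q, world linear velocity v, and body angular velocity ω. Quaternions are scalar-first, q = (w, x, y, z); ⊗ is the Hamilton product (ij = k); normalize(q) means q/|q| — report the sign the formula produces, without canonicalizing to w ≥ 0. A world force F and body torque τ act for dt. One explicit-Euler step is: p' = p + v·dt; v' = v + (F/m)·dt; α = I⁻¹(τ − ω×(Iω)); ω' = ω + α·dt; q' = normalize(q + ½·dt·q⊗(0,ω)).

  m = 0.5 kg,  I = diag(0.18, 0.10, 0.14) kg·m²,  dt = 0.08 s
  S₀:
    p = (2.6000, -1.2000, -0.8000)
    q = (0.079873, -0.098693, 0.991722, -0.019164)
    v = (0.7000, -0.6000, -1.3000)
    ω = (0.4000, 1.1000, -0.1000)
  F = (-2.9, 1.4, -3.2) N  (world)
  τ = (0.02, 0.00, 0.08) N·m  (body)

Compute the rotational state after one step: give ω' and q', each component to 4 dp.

ω' = (0.4108, 1.1013, -0.0342)
q' = (0.0377, -0.1004, 0.9934, -0.0396)

ω×(Iω) gyroscopic = (-0.0044, -0.0016, -0.0352)
α = I⁻¹(τ − ω×Iω) = (0.1356, 0.0160, 0.8229)
ω + α·dt = (0.4108, 1.1013, -0.0342)
Hamilton product q⊗(0,ω) = (-1.0533334, -0.0461426, 0.0703254, -0.5132384)
updated quaternion q' = (0.0377, -0.1004, 0.9934, -0.0396)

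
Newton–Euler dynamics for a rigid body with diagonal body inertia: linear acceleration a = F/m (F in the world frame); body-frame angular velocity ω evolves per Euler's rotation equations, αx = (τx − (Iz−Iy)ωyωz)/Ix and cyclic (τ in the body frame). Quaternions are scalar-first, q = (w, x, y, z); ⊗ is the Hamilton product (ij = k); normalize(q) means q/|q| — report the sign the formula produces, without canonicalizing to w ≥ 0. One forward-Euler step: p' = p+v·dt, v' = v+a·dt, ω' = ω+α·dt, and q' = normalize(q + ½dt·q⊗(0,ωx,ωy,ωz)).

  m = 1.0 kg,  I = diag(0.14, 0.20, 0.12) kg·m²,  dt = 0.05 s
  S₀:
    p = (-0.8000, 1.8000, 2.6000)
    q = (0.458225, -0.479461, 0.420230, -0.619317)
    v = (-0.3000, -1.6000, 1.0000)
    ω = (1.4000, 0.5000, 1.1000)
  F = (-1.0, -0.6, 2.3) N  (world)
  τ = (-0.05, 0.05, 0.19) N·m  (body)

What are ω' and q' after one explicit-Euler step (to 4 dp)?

(τ − ω×Iω)/I = (-0.0429, 0.0960, 1.2333)
ω + α·dt = (1.3979, 0.5048, 1.1617)
2q̇ = q⊗(0,ω) = (1.1423791, 1.4134265, -0.1105242, -0.3240050)
updated quaternion q' = (0.4863, -0.4437, 0.4170, -0.6267)

ω' = (1.3979, 0.5048, 1.1617)
q' = (0.4863, -0.4437, 0.4170, -0.6267)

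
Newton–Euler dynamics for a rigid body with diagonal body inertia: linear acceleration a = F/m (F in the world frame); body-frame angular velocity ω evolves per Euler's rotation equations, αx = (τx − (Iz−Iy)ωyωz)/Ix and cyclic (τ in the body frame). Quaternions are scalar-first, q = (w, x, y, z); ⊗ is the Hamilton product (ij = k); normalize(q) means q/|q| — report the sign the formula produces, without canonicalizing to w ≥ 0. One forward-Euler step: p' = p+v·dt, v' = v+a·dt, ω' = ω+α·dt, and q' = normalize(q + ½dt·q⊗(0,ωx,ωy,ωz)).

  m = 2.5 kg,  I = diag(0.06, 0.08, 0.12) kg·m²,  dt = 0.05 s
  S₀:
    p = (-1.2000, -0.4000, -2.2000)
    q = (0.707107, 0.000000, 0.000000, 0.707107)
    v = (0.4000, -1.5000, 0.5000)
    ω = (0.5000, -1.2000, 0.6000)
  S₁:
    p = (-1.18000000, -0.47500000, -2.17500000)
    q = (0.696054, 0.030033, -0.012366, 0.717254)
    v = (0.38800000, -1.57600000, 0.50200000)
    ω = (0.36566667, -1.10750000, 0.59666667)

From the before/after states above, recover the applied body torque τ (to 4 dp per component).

ω₁ − ω₀ = (-0.13433333, 0.09250000, -0.00333333)
gyro term ω₀×Iω₀ = (-0.0288, -0.0180, -0.0120)
τ = I·(Δω/dt) + ω₀×(Iω₀) = (-0.1900, 0.1300, -0.0200)

τ = (-0.1900, 0.1300, -0.0200)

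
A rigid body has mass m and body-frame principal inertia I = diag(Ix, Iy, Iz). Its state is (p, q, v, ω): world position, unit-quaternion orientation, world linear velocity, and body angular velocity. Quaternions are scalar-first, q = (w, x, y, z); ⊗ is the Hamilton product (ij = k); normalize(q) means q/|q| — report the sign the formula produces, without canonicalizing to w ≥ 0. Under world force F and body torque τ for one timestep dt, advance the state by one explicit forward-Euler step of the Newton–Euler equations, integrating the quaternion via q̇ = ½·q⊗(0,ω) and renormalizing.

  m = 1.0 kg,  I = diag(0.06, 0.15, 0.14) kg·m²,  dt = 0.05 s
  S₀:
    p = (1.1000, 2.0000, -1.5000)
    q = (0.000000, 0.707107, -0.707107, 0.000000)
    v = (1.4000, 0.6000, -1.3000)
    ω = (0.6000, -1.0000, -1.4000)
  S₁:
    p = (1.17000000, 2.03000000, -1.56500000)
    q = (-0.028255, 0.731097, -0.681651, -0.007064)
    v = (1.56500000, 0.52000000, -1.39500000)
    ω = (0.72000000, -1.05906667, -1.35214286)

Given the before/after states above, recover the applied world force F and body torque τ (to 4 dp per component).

ω₁ − ω₀ = (0.12000000, -0.05906667, 0.04785714)
gyro term ω₀×Iω₀ = (-0.0140, 0.0672, -0.0540)
τ = I·(Δω/dt) + ω₀×(Iω₀) = (0.1300, -0.1100, 0.0800)
v₁ − v₀ = (0.16500000, -0.08000000, -0.09500000)
F = m·Δv/dt = (3.3000, -1.6000, -1.9000)

F = (3.3000, -1.6000, -1.9000)
τ = (0.1300, -0.1100, 0.0800)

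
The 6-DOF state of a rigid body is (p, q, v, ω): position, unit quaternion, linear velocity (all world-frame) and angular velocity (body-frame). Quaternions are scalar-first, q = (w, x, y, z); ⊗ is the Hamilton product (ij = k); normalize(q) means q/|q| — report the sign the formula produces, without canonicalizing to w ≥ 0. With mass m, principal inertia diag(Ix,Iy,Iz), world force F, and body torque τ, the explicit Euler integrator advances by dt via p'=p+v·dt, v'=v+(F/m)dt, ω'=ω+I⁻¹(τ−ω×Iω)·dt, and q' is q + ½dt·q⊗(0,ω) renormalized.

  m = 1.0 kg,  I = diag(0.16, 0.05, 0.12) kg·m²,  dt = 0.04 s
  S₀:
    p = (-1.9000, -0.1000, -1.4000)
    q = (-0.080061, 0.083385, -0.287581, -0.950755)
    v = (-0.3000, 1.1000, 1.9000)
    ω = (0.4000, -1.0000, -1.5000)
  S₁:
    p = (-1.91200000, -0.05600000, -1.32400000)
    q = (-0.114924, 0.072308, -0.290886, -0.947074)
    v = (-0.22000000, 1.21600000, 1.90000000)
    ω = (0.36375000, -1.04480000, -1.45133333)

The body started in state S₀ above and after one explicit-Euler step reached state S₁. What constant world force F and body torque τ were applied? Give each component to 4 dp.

F = (2.0000, 2.9000, 0.0000)
τ = (-0.0400, -0.0800, 0.1900)

ω₁ − ω₀ = (-0.03625000, -0.04480000, 0.04866667)
τ = I·(Δω/dt) + ω₀×(Iω₀) = (-0.0400, -0.0800, 0.1900)
Δv = v₁−v₀ = (0.08000000, 0.11600000, 0.00000000)
F = m·Δv/dt = (2.0000, 2.9000, 0.0000)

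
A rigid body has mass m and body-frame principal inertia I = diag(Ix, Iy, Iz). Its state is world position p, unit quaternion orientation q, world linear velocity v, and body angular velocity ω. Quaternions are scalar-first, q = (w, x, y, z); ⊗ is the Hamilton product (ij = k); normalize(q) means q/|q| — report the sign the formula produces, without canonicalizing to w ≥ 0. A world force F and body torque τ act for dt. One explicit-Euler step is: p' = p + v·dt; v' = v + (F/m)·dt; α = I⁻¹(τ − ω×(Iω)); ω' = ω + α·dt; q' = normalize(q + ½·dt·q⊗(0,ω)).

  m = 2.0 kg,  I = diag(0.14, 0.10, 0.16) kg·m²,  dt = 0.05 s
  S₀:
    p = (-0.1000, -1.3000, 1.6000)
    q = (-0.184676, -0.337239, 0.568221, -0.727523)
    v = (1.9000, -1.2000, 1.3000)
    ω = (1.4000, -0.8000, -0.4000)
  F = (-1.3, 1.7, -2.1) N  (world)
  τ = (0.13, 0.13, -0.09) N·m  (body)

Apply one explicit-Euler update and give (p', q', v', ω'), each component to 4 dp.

ω×(Iω) gyroscopic = (0.0192, 0.0112, 0.0448)
α = I⁻¹(τ − ω×Iω) = (0.7914, 1.1880, -0.8425)
ω + α·dt = (1.4396, -0.7406, -0.4421)
q⊗(0,ω) = (0.6357022, -1.0678532, -1.0056870, -0.4518478)
updated quaternion q' = (-0.1686, -0.3636, 0.5426, -0.7382)
p + v·dt = (-0.0050, -1.3600, 1.6650)
v' = v + a·dt = (1.8675, -1.1575, 1.2475)

p' = (-0.0050, -1.3600, 1.6650)
q' = (-0.1686, -0.3636, 0.5426, -0.7382)
v' = (1.8675, -1.1575, 1.2475)
ω' = (1.4396, -0.7406, -0.4421)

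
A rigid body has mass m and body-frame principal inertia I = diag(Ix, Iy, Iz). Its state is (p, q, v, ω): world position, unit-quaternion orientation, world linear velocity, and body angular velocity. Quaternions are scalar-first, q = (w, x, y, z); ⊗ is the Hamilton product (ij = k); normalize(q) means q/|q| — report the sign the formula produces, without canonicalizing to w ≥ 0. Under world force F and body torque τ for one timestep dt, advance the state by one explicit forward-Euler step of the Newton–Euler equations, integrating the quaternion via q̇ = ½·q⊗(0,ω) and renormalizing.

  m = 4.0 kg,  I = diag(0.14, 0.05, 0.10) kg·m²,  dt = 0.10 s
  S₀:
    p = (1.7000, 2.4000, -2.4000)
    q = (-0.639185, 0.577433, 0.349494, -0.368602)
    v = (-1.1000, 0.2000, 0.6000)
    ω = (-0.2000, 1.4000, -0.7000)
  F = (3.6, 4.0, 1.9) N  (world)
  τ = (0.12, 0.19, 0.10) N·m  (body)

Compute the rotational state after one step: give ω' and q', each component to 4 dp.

α = I⁻¹(τ − ω×Iω) = (1.2071, 3.6880, 0.7480)
ω + α·dt = (-0.0793, 1.7688, -0.6252)
q⊗(0,ω) = (-0.6318264, 0.3992340, -0.4169355, 1.3257345)
updated quaternion q' = (-0.6687, 0.5955, 0.3276, -0.3014)

ω' = (-0.0793, 1.7688, -0.6252)
q' = (-0.6687, 0.5955, 0.3276, -0.3014)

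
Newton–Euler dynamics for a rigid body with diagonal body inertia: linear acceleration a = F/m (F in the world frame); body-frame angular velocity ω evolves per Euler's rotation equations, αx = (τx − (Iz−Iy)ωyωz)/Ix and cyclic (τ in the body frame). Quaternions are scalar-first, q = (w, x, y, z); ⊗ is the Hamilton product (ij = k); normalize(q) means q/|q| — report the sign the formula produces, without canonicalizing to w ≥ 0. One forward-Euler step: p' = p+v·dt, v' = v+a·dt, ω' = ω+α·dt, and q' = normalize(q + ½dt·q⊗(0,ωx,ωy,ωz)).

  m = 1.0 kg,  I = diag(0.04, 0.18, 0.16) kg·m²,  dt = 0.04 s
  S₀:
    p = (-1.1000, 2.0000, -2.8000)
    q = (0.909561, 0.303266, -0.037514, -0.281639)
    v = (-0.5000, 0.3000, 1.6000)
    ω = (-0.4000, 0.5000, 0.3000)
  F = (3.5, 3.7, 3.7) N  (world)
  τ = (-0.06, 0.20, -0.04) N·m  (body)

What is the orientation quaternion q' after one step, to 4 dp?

Hamilton product q⊗(0,ω) = (0.2245551, -0.2342591, 0.4764563, 0.4094957)
q' = normalize(q + ½dt·q⊗(0,ω)) = (0.9140, 0.2986, -0.0280, -0.2734)

q' = (0.9140, 0.2986, -0.0280, -0.2734)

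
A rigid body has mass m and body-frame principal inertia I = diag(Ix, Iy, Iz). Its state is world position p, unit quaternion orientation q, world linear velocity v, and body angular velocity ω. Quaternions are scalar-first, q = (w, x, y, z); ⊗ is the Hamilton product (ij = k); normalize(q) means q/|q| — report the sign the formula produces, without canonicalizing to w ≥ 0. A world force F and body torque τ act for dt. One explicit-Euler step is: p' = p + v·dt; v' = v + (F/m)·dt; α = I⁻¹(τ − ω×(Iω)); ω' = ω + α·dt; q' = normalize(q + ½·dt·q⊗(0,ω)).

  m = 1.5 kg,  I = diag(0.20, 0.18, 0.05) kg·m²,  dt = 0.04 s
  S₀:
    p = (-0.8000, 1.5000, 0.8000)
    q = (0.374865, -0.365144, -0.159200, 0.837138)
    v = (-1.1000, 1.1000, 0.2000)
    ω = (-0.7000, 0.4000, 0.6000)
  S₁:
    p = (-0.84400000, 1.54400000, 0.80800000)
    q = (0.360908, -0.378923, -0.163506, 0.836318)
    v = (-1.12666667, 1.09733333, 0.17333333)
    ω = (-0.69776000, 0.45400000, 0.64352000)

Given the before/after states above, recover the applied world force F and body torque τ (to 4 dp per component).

F = (-1.0000, -0.1000, -1.0000)
τ = (-0.0200, 0.1800, 0.0600)

Δv = v₁−v₀ = (-0.02666667, -0.00266667, -0.02666667)
applied force F = (-1.0000, -0.1000, -1.0000)
Δω = ω₁−ω₀ = (0.00224000, 0.05400000, 0.04352000)
precession coupling = (-0.0312, -0.0630, 0.0056)
τ = I·(Δω/dt) + ω₀×(Iω₀) = (-0.0200, 0.1800, 0.0600)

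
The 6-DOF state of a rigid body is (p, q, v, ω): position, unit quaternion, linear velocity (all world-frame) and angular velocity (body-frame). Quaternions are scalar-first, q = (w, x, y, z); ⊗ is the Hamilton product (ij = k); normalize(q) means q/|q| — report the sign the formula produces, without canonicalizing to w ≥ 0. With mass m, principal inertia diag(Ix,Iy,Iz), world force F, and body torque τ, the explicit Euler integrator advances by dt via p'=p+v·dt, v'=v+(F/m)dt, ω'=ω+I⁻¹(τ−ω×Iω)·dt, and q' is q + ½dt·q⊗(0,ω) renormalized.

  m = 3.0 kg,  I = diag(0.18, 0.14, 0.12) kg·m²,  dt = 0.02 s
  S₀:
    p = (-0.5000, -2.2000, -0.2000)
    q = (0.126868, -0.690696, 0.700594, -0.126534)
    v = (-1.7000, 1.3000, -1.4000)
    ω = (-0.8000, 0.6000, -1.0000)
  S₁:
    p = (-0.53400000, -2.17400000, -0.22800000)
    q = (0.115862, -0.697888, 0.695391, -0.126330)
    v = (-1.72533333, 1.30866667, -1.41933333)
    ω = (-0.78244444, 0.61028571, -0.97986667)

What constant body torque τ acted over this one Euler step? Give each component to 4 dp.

τ = (0.1700, 0.1200, 0.1400)

rate change Δω = (0.01755556, 0.01028571, 0.02013333)
precession coupling = (0.0120, 0.0480, 0.0192)
I·α + gyro = (0.1700, 0.1200, 0.1400)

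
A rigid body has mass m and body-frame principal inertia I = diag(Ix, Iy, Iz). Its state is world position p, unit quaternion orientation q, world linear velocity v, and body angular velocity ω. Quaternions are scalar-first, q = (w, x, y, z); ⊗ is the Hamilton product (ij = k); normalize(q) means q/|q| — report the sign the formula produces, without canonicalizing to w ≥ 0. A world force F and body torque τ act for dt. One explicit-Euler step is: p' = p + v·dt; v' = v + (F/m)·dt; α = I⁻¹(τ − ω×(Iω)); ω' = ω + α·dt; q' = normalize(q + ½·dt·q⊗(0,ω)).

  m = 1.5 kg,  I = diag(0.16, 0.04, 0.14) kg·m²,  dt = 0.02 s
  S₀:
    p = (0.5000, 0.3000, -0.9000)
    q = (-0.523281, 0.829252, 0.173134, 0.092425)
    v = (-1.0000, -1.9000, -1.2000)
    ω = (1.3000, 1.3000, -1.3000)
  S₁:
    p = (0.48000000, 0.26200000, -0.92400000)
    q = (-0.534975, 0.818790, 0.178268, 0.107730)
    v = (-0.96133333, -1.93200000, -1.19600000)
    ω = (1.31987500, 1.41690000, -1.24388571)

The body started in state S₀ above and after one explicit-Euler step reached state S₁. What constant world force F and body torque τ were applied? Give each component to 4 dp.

rate change Δω = (0.01987500, 0.11690000, 0.05611429)
ω₀×(Iω₀) = (-0.1690, -0.0338, -0.2028)
I·α + gyro = (-0.0100, 0.2000, 0.1900)
Δv = v₁−v₀ = (0.03866667, -0.03200000, 0.00400000)
m·(v₁−v₀)/dt = (2.9000, -2.4000, 0.3000)

F = (2.9000, -2.4000, 0.3000)
τ = (-0.0100, 0.2000, 0.1900)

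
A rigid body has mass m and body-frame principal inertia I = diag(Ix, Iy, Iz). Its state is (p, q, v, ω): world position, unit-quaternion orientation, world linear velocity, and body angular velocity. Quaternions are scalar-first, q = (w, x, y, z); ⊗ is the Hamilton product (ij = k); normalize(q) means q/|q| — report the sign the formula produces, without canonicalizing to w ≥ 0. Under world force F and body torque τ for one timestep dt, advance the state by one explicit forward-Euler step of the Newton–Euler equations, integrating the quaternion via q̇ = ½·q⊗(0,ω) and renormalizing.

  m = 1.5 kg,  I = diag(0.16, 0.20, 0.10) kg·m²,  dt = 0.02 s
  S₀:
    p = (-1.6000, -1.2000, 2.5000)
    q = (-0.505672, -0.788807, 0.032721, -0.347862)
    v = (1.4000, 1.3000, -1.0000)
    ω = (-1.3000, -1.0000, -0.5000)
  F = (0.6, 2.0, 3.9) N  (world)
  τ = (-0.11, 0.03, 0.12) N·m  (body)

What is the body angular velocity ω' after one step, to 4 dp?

ω' = (-1.3075, -1.0009, -0.4864)

precession coupling ω×(Iω) = (-0.0500, 0.0390, 0.0520)
α = I⁻¹(τ − ω×Iω) = (-0.3750, -0.0450, 0.6800)
ω' = ω + α·dt = (-1.3075, -1.0009, -0.4864)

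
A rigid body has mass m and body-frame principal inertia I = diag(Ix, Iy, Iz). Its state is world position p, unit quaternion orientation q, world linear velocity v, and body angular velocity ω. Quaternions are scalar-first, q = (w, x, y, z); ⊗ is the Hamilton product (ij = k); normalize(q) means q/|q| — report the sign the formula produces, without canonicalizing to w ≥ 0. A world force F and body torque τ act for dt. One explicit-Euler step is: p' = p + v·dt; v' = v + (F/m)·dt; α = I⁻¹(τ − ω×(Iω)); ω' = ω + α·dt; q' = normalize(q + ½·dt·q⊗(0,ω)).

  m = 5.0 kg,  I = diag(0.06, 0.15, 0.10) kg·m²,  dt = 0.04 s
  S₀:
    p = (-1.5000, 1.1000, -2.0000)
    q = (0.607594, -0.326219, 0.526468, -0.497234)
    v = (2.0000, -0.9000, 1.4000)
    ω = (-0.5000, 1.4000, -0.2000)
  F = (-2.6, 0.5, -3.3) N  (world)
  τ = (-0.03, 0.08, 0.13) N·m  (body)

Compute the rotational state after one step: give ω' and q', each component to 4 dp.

ω' = (-0.5293, 1.4224, -0.1228)
q' = (0.5873, -0.3203, 0.5469, -0.5033)

precession coupling ω×(Iω) = (0.0140, -0.0040, -0.0630)
α = I⁻¹(τ − ω×Iω) = (-0.7333, 0.5600, 1.9300)
ω + α·dt = (-0.5293, 1.4224, -0.1228)
Hamilton product q⊗(0,ω) = (-0.9996115, 0.2870370, 1.0340048, -0.3149914)
updated quaternion q' = (0.5873, -0.3203, 0.5469, -0.5033)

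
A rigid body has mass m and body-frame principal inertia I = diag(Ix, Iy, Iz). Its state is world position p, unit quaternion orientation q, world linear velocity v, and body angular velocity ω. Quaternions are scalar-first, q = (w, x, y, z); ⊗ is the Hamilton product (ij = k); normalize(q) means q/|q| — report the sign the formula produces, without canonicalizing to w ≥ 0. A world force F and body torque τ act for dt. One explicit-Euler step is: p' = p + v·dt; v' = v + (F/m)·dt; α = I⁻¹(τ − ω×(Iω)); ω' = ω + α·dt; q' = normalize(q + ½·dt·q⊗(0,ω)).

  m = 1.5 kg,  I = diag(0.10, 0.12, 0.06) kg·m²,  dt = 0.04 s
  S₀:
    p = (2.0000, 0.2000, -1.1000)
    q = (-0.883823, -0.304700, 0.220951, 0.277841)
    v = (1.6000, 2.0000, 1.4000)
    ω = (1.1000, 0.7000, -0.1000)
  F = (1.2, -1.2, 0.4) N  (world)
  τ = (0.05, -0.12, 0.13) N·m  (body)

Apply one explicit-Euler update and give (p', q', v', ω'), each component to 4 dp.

p + v·dt = (2.0640, 0.2800, -1.0440)
new velocity v' = (1.6320, 1.9680, 1.4107)
ω×(Iω) gyroscopic = (0.0042, -0.0044, 0.0154)
angular accel α = (0.4580, -0.9633, 1.9100)
ω' = ω + α·dt = (1.1183, 0.6615, -0.0236)
Hamilton product q⊗(0,ω) = (0.2082884, -1.1887891, -0.3435210, -0.3679538)
q + ½dt·q⊗(0,ω), renormalized = (-0.8794, -0.3284, 0.2140, 0.2704)

p' = (2.0640, 0.2800, -1.0440)
q' = (-0.8794, -0.3284, 0.2140, 0.2704)
v' = (1.6320, 1.9680, 1.4107)
ω' = (1.1183, 0.6615, -0.0236)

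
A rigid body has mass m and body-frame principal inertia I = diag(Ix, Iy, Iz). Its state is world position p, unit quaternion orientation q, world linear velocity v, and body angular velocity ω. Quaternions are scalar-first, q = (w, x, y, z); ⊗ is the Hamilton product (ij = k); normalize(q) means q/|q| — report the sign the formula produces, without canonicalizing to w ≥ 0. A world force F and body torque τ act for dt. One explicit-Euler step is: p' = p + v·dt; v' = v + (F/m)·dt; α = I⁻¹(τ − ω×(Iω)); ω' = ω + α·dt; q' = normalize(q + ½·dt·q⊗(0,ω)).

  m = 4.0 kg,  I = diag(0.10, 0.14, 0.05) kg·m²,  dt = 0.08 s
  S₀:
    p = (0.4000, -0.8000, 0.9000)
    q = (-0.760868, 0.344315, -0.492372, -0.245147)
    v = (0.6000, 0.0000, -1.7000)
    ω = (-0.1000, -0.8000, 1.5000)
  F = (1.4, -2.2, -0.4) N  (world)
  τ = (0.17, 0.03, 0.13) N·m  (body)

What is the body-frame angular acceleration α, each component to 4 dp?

precession coupling ω×(Iω) = (0.1080, -0.0075, 0.0032)
(τ − ω×Iω)/I = (0.6200, 0.2679, 2.5360)

α = (0.6200, 0.2679, 2.5360)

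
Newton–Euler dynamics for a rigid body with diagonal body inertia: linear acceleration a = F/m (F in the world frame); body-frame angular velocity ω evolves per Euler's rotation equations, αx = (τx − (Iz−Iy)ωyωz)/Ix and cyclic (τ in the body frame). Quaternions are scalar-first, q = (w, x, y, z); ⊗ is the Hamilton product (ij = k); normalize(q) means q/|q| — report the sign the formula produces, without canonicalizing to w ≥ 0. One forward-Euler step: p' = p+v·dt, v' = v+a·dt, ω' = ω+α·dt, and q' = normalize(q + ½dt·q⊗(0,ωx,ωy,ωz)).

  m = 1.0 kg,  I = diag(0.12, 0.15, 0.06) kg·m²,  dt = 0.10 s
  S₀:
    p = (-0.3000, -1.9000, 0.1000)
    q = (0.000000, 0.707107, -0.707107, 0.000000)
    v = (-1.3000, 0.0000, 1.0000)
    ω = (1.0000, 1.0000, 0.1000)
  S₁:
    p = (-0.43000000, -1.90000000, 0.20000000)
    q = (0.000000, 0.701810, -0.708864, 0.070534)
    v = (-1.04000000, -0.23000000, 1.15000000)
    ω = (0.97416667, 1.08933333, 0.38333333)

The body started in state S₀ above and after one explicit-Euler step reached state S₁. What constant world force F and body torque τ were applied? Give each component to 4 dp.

F = (2.6000, -2.3000, 1.5000)
τ = (-0.0400, 0.1400, 0.2000)

Δω = ω₁−ω₀ = (-0.02583333, 0.08933333, 0.28333333)
gyro term ω₀×Iω₀ = (-0.0090, 0.0060, 0.0300)
I·α + gyro = (-0.0400, 0.1400, 0.2000)
velocity change Δv = (0.26000000, -0.23000000, 0.15000000)
m·(v₁−v₀)/dt = (2.6000, -2.3000, 1.5000)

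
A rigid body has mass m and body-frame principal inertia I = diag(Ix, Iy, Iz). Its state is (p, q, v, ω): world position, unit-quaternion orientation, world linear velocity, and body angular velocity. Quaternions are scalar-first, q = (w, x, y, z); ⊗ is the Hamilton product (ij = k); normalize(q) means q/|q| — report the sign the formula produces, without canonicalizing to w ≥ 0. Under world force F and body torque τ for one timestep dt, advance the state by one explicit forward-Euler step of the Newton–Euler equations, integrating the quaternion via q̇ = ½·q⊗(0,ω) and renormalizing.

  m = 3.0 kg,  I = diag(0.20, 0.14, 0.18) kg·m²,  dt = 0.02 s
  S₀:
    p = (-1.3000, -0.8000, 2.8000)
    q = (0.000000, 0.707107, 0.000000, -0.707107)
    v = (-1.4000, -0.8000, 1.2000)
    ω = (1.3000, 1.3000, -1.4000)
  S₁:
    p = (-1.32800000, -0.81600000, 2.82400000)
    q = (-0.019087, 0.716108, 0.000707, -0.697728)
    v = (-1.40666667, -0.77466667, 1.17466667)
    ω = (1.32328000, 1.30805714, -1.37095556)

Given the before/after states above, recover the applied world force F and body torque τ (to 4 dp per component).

Δv = v₁−v₀ = (-0.00666667, 0.02533333, -0.02533333)
F = m·Δv/dt = (-1.0000, 3.8000, -3.8000)
ω₁ − ω₀ = (0.02328000, 0.00805714, 0.02904444)
precession coupling = (-0.0728, -0.0364, -0.1014)
applied torque τ = (0.1600, 0.0200, 0.1600)

F = (-1.0000, 3.8000, -3.8000)
τ = (0.1600, 0.0200, 0.1600)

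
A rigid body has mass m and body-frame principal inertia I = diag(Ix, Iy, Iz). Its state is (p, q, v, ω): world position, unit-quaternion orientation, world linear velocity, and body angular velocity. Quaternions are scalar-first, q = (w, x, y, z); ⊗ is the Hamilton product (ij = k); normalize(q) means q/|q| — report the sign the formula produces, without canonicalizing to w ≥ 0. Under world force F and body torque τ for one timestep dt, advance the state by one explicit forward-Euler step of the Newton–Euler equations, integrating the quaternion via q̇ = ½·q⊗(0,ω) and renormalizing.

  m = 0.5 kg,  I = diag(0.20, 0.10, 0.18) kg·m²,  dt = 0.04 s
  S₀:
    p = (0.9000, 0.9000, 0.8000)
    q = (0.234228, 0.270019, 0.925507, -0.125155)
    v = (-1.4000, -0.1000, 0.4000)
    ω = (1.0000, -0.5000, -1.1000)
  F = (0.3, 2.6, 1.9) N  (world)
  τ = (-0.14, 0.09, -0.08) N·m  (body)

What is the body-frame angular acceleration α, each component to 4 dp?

gyro term ω×Iω = (0.0440, -0.0220, 0.0500)
(τ − ω×Iω)/I = (-0.9200, 1.1200, -0.7222)

α = (-0.9200, 1.1200, -0.7222)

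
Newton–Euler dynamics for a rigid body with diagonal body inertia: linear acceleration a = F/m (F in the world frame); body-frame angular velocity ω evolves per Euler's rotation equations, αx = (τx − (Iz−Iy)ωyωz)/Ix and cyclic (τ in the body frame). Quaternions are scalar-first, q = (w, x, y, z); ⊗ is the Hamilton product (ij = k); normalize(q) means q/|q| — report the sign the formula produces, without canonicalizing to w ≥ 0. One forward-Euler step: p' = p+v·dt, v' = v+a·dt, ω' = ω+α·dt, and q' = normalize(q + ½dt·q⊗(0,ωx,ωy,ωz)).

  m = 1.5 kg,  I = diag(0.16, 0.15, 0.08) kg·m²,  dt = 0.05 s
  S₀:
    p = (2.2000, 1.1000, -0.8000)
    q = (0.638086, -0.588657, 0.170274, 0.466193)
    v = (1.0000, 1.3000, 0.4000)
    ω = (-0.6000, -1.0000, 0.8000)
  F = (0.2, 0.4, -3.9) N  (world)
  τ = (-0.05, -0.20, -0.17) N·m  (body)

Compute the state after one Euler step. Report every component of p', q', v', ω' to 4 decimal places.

new position p' = (2.2500, 1.1650, -0.7800)
v + (F/m)dt = (1.0067, 1.3133, 0.2700)
angular accel α = (-0.6625, -1.0773, -2.0500)
ω' = ω + α·dt = (-0.6331, -1.0539, 0.6975)
q⊗(0,ω) = (-0.5558746, 0.2195606, -0.4468762, 1.2012902)
q' = normalize(q + ½dt·q⊗(0,ω)) = (0.6238, -0.5828, 0.1590, 0.4959)

p' = (2.2500, 1.1650, -0.7800)
q' = (0.6238, -0.5828, 0.1590, 0.4959)
v' = (1.0067, 1.3133, 0.2700)
ω' = (-0.6331, -1.0539, 0.6975)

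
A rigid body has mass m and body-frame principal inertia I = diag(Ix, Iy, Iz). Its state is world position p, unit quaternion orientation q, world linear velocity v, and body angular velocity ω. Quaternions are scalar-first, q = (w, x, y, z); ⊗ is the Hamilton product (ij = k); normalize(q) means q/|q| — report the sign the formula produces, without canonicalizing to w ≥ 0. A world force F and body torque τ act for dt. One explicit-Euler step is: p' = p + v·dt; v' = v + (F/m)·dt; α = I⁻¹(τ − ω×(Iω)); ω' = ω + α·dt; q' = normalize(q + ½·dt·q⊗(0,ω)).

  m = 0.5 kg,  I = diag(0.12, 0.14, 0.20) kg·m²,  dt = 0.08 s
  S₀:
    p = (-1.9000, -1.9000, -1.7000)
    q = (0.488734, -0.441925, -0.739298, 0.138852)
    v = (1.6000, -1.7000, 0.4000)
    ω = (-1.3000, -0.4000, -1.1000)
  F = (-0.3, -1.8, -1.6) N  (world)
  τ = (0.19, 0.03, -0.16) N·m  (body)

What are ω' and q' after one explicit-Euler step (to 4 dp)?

ω' = (-1.1909, -0.3175, -1.1682)
q' = (0.4589, -0.4315, -0.7719, 0.0858)

precession coupling ω×(Iω) = (0.0264, -0.1144, 0.0104)
(τ − ω×Iω)/I = (1.3633, 1.0314, -0.8520)
ω + α·dt = (-1.1909, -0.3175, -1.1682)
2q̇ = q⊗(0,ω) = (-0.7174845, 0.2334144, -0.8621187, -1.3219248)
q' = normalize(q + ½dt·q⊗(0,ω)) = (0.4589, -0.4315, -0.7719, 0.0858)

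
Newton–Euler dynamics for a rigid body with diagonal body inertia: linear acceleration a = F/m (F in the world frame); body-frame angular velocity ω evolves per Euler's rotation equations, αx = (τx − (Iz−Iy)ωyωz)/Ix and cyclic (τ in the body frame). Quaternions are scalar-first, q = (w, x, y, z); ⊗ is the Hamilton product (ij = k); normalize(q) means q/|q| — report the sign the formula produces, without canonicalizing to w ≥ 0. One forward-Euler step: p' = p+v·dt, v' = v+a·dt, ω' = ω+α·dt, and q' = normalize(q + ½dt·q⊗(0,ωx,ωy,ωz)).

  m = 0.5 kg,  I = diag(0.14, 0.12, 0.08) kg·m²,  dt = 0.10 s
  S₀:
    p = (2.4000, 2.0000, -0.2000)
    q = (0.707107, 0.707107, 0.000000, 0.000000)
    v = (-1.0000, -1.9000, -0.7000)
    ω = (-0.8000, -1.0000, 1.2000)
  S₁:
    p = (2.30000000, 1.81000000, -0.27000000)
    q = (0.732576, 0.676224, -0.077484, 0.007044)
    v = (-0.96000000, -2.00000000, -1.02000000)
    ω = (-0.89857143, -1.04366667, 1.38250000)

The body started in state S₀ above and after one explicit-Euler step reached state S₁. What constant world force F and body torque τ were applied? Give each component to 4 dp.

Δω = ω₁−ω₀ = (-0.09857143, -0.04366667, 0.18250000)
I·α + gyro = (-0.0900, -0.1100, 0.1300)
v₁ − v₀ = (0.04000000, -0.10000000, -0.32000000)
applied force F = (0.2000, -0.5000, -1.6000)

F = (0.2000, -0.5000, -1.6000)
τ = (-0.0900, -0.1100, 0.1300)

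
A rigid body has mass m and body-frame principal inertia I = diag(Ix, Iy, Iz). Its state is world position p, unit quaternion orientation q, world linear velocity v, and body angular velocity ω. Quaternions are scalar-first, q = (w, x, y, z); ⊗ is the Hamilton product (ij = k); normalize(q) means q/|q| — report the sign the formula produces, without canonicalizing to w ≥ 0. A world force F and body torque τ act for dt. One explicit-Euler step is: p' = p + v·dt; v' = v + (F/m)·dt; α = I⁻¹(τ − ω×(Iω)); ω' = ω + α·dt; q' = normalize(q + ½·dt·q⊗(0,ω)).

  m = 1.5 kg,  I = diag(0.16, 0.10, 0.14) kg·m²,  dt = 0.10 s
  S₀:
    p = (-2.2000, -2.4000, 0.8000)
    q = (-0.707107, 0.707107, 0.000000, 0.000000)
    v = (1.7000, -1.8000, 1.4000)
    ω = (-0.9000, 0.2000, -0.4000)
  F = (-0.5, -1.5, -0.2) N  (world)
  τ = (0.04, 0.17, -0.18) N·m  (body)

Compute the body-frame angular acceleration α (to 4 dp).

precession coupling ω×(Iω) = (-0.0032, 0.0072, 0.0108)
(τ − ω×Iω)/I = (0.2700, 1.6280, -1.3629)

α = (0.2700, 1.6280, -1.3629)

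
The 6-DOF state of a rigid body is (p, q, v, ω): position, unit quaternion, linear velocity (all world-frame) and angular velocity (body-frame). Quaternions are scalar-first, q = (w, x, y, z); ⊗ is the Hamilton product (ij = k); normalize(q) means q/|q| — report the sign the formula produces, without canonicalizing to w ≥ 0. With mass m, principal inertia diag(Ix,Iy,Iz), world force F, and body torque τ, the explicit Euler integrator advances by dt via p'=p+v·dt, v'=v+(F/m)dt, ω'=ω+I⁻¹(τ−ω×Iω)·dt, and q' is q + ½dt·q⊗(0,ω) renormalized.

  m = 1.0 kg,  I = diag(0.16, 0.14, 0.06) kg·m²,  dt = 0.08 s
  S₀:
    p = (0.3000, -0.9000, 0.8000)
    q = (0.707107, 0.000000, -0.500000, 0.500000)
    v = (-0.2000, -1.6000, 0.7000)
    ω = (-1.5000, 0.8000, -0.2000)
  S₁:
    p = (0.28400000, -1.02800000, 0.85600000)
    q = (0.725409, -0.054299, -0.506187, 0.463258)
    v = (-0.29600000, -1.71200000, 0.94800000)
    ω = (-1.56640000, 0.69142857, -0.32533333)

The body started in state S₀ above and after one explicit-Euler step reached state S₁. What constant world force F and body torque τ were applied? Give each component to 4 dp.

rate change Δω = (-0.06640000, -0.10857143, -0.12533333)
ω₀×(Iω₀) = (0.0128, 0.0300, 0.0240)
I·α + gyro = (-0.1200, -0.1600, -0.0700)
velocity change Δv = (-0.09600000, -0.11200000, 0.24800000)
m·(v₁−v₀)/dt = (-1.2000, -1.4000, 3.1000)

F = (-1.2000, -1.4000, 3.1000)
τ = (-0.1200, -0.1600, -0.0700)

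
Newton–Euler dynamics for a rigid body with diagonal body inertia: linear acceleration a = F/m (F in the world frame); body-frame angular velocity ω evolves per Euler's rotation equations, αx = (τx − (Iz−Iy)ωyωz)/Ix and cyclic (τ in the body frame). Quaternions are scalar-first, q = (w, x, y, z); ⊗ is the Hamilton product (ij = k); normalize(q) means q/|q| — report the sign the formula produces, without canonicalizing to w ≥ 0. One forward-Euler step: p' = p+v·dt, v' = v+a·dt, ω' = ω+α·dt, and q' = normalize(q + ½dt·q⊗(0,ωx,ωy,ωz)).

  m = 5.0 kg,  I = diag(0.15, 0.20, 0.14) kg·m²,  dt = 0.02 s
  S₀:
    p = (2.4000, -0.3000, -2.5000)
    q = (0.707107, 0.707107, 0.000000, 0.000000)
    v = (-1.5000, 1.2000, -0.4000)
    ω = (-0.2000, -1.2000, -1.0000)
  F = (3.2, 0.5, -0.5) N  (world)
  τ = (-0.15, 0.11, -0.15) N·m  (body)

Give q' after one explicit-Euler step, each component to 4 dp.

Hamilton product q⊗(0,ω) = (0.1414214, -0.1414214, -0.1414214, -1.5556354)
q' = normalize(q + ½dt·q⊗(0,ω)) = (0.7084, 0.7056, -0.0014, -0.0156)

q' = (0.7084, 0.7056, -0.0014, -0.0156)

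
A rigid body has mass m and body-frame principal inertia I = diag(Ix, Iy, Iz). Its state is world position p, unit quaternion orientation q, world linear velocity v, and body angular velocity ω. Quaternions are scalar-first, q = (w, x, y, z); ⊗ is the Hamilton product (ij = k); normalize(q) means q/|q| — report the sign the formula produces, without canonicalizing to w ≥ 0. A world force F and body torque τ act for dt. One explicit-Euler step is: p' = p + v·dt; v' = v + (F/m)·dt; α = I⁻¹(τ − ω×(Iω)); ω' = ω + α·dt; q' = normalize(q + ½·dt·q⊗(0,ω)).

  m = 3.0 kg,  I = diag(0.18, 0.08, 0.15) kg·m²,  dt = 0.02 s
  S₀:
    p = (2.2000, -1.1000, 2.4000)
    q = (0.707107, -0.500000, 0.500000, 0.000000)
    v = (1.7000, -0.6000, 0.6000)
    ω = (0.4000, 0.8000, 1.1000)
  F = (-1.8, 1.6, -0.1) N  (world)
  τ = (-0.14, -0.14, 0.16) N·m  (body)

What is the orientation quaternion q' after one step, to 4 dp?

2q̇ = q⊗(0,ω) = (-0.2000000, 0.8328428, 1.1156856, 0.1778177)
q + ½dt·q⊗(0,ω), renormalized = (0.7050, -0.4916, 0.5111, 0.0018)

q' = (0.7050, -0.4916, 0.5111, 0.0018)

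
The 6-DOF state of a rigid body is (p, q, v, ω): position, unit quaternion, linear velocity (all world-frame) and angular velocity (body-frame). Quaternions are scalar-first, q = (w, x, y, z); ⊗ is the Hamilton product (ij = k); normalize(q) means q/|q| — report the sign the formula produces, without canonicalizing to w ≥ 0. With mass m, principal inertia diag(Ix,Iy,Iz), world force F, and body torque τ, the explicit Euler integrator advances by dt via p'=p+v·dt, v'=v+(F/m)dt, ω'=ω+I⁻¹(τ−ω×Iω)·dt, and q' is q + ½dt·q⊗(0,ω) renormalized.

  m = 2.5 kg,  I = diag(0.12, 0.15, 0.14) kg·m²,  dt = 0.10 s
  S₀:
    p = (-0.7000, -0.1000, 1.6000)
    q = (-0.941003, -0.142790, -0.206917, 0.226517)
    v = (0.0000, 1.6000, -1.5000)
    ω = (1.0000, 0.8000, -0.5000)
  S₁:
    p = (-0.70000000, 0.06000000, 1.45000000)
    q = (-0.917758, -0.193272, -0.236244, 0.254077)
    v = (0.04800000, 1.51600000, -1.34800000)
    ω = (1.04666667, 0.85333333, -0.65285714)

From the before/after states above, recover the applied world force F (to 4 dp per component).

v₁ − v₀ = (0.04800000, -0.08400000, 0.15200000)
m·(v₁−v₀)/dt = (1.2000, -2.1000, 3.8000)

F = (1.2000, -2.1000, 3.8000)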